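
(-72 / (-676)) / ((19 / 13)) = 18/247 = 0.07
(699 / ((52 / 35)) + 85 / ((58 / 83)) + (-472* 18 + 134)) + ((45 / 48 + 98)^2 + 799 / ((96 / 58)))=724267579/289536 = 2501.48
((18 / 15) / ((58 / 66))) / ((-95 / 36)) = -0.52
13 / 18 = 0.72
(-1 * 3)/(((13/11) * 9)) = -11/39 = -0.28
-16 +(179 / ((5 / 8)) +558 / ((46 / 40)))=86896/115 = 755.62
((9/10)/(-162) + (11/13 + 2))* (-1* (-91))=46529/180 = 258.49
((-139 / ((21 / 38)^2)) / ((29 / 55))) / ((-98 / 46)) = 253905740/626661 = 405.17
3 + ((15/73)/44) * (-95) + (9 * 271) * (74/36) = 16111573/3212 = 5016.06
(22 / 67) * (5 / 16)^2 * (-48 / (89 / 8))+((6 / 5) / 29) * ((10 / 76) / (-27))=-4097138/29570517 = -0.14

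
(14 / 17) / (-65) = -14/1105 = -0.01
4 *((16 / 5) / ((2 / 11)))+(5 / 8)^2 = 22653/320 = 70.79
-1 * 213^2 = -45369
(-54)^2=2916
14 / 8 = 7/4 = 1.75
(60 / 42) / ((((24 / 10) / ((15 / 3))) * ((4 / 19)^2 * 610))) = 9025/81984 = 0.11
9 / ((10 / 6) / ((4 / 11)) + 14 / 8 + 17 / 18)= 162/131 = 1.24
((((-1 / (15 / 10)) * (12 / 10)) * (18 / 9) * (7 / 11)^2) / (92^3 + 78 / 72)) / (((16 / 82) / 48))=-28224/137884945 = 0.00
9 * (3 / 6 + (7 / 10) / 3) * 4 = 26.40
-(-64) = 64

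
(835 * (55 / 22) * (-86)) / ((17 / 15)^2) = -40393125/289 = -139768.60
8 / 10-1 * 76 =-376/5 = -75.20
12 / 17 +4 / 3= 104/51 = 2.04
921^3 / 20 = 781229961/20 = 39061498.05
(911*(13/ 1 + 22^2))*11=4980437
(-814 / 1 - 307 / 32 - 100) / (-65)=5911/416 = 14.21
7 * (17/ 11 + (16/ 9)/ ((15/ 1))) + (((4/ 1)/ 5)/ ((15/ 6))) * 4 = 12.93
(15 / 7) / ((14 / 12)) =90/49 = 1.84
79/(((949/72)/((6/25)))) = 34128/23725 = 1.44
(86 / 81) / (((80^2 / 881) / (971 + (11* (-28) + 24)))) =8675207/86400 = 100.41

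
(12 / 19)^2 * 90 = 12960/361 = 35.90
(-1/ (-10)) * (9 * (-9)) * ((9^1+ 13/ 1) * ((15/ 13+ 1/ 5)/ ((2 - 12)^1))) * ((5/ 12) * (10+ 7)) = 170.89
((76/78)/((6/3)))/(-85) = -19/3315 = -0.01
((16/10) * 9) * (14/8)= 25.20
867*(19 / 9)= 5491/3 = 1830.33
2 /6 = 1/3 = 0.33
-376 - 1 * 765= -1141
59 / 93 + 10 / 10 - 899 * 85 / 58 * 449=-591555.87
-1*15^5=-759375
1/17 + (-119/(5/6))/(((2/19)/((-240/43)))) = 5534971/731 = 7571.78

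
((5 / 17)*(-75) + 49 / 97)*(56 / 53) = -1990352/87397 = -22.77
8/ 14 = 4/7 = 0.57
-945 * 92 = -86940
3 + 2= 5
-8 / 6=-4/3 = -1.33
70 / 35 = 2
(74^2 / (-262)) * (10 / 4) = -52.25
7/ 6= 1.17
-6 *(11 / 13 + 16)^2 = -287766/169 = -1702.76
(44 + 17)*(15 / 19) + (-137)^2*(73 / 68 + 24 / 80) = 166848437/6460 = 25827.93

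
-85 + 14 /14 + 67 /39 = -82.28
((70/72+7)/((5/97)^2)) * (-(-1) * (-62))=-186026.38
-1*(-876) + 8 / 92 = 20150/23 = 876.09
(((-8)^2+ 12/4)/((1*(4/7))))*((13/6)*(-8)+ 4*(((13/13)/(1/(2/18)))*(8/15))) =-270613/135 = -2004.54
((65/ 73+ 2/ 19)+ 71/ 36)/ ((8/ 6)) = 148193/66576 = 2.23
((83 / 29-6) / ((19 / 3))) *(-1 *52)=14196/551 = 25.76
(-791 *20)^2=250272400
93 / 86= 1.08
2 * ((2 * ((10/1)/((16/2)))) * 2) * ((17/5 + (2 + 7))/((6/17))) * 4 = 4216/3 = 1405.33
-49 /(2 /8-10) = 196/39 = 5.03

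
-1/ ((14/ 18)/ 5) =-6.43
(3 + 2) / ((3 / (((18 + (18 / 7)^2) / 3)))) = 670/49 = 13.67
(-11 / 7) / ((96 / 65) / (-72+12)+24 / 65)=-3575/784 = -4.56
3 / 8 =0.38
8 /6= 4/3 = 1.33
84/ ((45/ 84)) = 156.80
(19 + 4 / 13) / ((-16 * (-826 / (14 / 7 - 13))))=-2761/171808 = -0.02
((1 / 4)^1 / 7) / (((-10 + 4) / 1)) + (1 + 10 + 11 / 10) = 10159/840 = 12.09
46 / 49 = 0.94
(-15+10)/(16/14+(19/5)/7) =-175/59 = -2.97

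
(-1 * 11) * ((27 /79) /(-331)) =297/26149 = 0.01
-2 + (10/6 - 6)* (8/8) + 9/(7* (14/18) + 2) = -1030/201 = -5.12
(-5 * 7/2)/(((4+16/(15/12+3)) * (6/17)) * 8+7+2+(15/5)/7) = -70805/126852 = -0.56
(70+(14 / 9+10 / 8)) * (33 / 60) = 28831/720 = 40.04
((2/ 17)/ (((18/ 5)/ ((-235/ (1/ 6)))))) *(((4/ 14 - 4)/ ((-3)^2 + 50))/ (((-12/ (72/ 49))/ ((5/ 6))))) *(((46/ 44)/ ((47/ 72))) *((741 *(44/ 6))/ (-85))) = 177247200/5848493 = 30.31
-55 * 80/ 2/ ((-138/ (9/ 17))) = 8.44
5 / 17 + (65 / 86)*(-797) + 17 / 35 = -30784071/51170 = -601.60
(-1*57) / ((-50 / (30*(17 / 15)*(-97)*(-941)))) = 88447413/25 = 3537896.52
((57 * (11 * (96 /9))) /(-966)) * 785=-2625040/483 = -5434.87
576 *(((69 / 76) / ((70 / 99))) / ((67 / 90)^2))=796767840/597037 = 1334.54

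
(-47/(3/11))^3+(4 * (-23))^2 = -137959885/27 = -5109625.37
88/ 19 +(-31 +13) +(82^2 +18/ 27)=382544/57 = 6711.30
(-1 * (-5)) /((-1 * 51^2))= -5/2601 = 0.00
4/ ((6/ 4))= 8/3 = 2.67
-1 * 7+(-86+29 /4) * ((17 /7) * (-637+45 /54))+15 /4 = 973309/8 = 121663.62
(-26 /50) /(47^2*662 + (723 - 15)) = -13/36576650 = 0.00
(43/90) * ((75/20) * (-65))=-116.46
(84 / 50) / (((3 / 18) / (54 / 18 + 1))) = 1008/25 = 40.32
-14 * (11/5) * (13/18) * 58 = -58058/45 = -1290.18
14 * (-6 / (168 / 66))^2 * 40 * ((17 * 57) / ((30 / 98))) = 9848916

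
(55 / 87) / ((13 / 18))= 330/377 = 0.88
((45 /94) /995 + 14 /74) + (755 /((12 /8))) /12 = 131228765/3114549 = 42.13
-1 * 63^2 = -3969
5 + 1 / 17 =86/17 = 5.06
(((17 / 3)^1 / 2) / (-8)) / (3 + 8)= -0.03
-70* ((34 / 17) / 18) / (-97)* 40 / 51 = 2800/44523 = 0.06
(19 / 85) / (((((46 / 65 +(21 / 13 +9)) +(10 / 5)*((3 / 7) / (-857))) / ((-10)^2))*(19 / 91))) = 354840850/37526429 = 9.46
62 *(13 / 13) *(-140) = -8680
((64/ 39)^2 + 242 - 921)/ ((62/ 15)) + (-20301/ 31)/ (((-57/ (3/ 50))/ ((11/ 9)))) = -405082462/2488525 = -162.78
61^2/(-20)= -3721/20 = -186.05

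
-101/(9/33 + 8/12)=-3333/31 = -107.52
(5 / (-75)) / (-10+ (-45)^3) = 1/1367025 = 0.00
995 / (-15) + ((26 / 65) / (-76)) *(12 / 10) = -94534/1425 = -66.34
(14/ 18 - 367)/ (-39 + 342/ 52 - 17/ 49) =4199104/375741 = 11.18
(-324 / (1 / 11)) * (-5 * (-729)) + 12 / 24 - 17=-25981593/2 = -12990796.50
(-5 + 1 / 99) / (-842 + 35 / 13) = 6422/1080189 = 0.01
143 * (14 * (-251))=-502502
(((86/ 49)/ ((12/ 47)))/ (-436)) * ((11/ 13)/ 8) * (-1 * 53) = 1178243/13331136 = 0.09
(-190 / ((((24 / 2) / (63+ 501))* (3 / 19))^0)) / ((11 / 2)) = -380/11 = -34.55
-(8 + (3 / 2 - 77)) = 67.50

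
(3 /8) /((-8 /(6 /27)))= -1/96 = -0.01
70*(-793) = -55510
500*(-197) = -98500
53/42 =1.26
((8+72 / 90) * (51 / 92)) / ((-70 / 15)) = -1683/1610 = -1.05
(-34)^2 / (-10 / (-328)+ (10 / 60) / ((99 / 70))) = 194832/25 = 7793.28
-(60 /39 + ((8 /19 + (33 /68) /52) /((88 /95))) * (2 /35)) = -1704435/1089088 = -1.57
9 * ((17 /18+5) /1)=53.50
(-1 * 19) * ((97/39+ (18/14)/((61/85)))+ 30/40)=-6364525/66612 = -95.55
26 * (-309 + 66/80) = -160251/20 = -8012.55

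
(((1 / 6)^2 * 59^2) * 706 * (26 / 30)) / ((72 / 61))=974432849/19440 = 50125.15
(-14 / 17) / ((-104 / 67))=469/884 = 0.53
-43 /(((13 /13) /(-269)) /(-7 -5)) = -138804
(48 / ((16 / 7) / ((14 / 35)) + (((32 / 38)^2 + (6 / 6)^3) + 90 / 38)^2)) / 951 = 1824494/807570497 = 0.00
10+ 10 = 20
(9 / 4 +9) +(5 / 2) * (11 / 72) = 1675/144 = 11.63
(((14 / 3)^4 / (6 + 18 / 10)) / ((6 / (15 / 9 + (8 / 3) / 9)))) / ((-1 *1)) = -5090120/255879 = -19.89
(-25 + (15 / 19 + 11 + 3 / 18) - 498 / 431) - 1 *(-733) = 35317553/49134 = 718.80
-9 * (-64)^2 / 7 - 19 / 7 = -5269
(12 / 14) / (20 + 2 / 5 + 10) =15/532 = 0.03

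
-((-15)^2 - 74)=-151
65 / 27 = 2.41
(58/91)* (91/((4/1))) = 29/2 = 14.50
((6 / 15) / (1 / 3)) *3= 18/5 = 3.60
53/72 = 0.74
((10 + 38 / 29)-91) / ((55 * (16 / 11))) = -2311/2320 = -1.00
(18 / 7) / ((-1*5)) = -18/35 = -0.51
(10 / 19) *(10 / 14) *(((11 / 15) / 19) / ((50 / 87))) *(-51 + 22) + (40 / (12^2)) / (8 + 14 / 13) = -18827849/26836740 = -0.70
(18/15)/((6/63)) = 63/5 = 12.60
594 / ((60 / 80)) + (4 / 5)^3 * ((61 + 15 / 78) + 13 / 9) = 12052024/14625 = 824.07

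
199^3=7880599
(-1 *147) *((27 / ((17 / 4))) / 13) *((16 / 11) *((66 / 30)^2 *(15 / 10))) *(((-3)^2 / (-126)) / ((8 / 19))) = 711018/5525 = 128.69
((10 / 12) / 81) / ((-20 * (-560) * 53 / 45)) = 1/1282176 = 0.00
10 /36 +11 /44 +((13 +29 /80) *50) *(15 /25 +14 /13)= 1049183/936 = 1120.92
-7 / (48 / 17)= -119/48 = -2.48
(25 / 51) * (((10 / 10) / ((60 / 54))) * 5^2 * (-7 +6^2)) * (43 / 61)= 467625/2074 = 225.47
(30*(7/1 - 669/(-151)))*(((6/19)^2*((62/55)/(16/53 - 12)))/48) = -411651/5996210 = -0.07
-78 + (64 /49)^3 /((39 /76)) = -337965314/4588311 = -73.66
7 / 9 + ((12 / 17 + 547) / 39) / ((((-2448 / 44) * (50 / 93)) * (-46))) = 81708617/103693200 = 0.79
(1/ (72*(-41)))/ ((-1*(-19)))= -1/56088 = 0.00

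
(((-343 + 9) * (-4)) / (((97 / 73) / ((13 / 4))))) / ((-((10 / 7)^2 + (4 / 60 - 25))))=116485005/816061 = 142.74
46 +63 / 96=1493/32 = 46.66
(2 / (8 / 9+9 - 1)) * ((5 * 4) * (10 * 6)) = 270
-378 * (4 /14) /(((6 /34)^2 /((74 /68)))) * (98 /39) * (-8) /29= 986272/377 = 2616.11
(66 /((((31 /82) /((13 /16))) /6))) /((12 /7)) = 123123/248 = 496.46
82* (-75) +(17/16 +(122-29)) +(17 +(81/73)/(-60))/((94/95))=-331504611/54896 = -6038.78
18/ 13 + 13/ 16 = 457/208 = 2.20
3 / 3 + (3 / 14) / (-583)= 8159/8162 = 1.00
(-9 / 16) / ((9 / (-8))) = 1/2 = 0.50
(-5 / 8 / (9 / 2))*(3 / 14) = -5/168 = -0.03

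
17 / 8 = 2.12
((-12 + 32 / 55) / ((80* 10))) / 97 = -157/1067000 = 0.00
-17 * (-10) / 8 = 85/4 = 21.25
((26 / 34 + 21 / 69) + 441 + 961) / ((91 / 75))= 3165000/2737 = 1156.38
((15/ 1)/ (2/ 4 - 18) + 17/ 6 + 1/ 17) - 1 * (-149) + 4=110695/714 = 155.04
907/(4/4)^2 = 907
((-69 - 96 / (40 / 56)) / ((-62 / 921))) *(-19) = -17796483/310 = -57408.01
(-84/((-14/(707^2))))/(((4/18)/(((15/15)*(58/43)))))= 782763534/43 = 18203803.12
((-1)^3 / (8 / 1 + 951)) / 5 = -1/4795 = 0.00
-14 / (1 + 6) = -2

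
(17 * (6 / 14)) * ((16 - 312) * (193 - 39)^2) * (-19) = 971759712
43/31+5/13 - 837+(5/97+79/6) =-192799175/234546 = -822.01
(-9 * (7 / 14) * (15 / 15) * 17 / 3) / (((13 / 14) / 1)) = -357/13 = -27.46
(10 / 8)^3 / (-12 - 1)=-125/832 = -0.15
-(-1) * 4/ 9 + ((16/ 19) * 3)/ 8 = 130/171 = 0.76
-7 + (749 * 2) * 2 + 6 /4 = 5981/2 = 2990.50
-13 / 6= -2.17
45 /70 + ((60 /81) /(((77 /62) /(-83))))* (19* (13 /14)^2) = -165107083/203742 = -810.37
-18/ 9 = -2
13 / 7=1.86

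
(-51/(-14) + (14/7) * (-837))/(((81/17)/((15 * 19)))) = -99912.10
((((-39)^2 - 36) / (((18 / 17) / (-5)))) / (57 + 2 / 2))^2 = 196700625/13456 = 14618.06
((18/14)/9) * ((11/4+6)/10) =1/8 = 0.12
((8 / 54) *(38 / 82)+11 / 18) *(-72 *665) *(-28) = 112092400/123 = 911320.33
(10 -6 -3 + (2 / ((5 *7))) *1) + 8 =9.06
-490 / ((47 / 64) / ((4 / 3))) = -125440/141 = -889.65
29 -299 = -270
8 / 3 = 2.67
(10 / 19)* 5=50/19 = 2.63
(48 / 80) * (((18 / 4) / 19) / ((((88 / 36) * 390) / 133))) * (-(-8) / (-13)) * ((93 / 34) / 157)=-52731/248083550 = 0.00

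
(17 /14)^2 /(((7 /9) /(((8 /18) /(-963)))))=-289/330309 = 0.00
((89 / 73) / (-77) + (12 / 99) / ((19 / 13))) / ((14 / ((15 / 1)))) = 107495/1495186 = 0.07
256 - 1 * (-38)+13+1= 308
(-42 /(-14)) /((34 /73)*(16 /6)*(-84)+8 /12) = -657/22702 = -0.03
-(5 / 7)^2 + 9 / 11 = 166/539 = 0.31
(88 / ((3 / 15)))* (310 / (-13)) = -136400/13 = -10492.31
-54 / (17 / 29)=-1566/17 = -92.12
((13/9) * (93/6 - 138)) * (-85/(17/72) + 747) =-68477.50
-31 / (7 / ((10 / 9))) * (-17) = 5270/63 = 83.65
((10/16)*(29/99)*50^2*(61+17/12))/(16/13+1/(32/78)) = 252118750/32373 = 7787.93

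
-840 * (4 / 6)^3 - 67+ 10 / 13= -36869/117 = -315.12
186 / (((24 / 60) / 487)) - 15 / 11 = 2490990/11 = 226453.64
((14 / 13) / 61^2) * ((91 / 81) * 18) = 196/33489 = 0.01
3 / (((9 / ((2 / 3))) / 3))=2/3 = 0.67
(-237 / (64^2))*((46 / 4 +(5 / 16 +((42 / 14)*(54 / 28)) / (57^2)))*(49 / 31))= -1.08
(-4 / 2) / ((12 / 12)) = -2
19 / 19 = 1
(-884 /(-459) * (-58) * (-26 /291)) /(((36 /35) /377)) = 258674780/70713 = 3658.09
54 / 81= 2/3 = 0.67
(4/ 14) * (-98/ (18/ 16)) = -224/9 = -24.89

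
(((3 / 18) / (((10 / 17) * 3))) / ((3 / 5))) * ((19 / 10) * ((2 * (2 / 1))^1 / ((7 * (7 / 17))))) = 0.42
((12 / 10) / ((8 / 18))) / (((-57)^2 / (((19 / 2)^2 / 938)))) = 3/37520 = 0.00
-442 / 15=-29.47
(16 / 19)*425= 6800/19 = 357.89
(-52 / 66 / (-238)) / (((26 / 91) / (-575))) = -7475/1122 = -6.66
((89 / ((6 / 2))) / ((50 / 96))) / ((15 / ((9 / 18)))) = 712/375 = 1.90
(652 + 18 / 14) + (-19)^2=7100/7 = 1014.29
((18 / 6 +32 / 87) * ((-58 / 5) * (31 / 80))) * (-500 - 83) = 5295389/600 = 8825.65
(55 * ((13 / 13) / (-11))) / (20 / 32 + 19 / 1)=-40/157 = -0.25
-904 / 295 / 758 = -452/111805 = 0.00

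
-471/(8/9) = -4239/8 = -529.88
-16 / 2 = -8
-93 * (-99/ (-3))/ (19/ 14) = -42966/19 = -2261.37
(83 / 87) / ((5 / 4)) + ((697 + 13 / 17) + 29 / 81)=139543063/199665 = 698.89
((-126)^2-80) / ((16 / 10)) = 19745/2 = 9872.50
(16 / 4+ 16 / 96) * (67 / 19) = 1675/114 = 14.69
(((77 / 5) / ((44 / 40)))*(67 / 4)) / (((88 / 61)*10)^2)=1745149/1548800 = 1.13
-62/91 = -0.68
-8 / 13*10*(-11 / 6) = 440/39 = 11.28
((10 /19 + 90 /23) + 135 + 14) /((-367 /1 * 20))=-67053/3207580 = -0.02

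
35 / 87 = 0.40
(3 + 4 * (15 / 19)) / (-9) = -13/19 = -0.68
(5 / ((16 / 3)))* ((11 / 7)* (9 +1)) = 14.73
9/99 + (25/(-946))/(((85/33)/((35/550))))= 2903/32164 = 0.09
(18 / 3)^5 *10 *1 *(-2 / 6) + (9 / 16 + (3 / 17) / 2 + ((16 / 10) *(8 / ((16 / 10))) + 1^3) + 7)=-7045711/272 = -25903.35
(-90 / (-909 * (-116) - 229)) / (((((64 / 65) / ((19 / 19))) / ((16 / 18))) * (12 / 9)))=-195/336688 = 0.00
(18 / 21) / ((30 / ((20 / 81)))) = 4/567 = 0.01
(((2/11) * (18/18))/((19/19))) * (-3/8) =-3/44 = -0.07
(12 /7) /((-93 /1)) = -0.02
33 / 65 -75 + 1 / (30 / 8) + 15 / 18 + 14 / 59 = -561099/7670 = -73.16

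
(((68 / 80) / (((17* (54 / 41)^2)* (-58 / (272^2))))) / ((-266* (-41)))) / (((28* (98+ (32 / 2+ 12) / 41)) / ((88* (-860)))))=0.09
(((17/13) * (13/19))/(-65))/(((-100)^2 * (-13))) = 17/160550000 = 0.00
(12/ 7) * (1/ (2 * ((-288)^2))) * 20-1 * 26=-628987/24192 = -26.00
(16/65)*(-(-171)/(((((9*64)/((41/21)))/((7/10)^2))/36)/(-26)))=-16359/250 = -65.44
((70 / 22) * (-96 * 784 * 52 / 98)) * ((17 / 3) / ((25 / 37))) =-58612736/55 = -1065686.11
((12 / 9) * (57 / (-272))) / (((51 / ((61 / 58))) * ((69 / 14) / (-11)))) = 89243/6939468 = 0.01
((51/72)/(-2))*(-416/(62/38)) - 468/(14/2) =15262/651 = 23.44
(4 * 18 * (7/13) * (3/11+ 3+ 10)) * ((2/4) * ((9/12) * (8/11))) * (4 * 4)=3532032/1573 = 2245.41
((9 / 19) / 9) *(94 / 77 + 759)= 58537/1463 = 40.01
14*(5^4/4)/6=4375/12 = 364.58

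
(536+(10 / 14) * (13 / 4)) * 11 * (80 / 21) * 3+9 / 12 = 13264387/196 = 67675.44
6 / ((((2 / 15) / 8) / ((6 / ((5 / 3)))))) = 1296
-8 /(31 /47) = -12.13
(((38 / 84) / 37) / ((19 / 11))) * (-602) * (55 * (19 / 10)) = -98857/222 = -445.30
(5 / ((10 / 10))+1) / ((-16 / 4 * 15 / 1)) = -1/10 = -0.10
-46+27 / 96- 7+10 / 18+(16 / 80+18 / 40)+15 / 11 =-794369/15840 = -50.15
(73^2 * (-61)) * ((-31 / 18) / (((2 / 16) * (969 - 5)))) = 10077139/2169 = 4645.98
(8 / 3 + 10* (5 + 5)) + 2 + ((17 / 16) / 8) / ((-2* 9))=241135/2304 = 104.66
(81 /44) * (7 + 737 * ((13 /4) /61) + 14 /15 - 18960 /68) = -389114091/912560 = -426.40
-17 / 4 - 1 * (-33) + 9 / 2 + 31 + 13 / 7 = 1851/28 = 66.11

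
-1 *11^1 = -11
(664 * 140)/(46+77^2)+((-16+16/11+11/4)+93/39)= 4201939/683540 = 6.15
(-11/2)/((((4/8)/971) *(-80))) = 133.51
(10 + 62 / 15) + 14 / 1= 422/15 = 28.13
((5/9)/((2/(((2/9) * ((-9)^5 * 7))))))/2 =-25515/2 = -12757.50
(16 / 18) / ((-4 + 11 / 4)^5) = -8192/28125 = -0.29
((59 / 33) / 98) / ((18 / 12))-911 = -4419202/4851 = -910.99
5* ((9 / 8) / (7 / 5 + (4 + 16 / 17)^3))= 1105425/23983288 = 0.05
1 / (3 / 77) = 77/3 = 25.67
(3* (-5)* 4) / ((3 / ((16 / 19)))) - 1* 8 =-24.84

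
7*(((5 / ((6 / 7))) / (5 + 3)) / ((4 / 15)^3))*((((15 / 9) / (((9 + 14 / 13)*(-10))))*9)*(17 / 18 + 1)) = -41803125/536576 = -77.91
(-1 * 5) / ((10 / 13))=-13/2 = -6.50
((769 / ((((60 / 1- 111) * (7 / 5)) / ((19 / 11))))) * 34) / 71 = -146110/16401 = -8.91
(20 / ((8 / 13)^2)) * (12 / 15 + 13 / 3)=271.10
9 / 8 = 1.12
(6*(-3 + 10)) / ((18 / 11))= 25.67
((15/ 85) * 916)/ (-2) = -1374/17 = -80.82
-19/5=-3.80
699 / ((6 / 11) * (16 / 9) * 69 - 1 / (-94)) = 240922/23065 = 10.45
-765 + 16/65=-49709/65 = -764.75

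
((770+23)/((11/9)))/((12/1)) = 2379/44 = 54.07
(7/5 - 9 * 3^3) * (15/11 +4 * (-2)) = 88184/55 = 1603.35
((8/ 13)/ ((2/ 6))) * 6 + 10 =21.08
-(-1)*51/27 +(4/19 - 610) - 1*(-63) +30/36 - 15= -559.07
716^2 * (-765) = -392181840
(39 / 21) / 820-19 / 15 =-21773/17220 = -1.26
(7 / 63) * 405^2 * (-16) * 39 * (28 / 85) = -63685440/17 = -3746202.35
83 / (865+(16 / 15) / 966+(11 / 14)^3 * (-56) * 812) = -601335/153532927 = 0.00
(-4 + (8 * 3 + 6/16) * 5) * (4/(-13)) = -36.27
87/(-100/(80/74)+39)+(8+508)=55038/107 = 514.37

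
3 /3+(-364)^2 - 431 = 132066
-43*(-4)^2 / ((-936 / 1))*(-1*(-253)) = 185.97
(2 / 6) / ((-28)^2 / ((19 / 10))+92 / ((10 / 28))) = 95/191016 = 0.00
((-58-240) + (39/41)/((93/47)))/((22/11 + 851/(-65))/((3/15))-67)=2.43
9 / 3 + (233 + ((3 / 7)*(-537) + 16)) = 153/7 = 21.86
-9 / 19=-0.47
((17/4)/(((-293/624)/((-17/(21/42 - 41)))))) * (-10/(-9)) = -300560/71199 = -4.22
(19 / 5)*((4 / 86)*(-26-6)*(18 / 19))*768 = -884736/215 = -4115.05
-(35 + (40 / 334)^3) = -35.00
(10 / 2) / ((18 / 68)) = 170/9 = 18.89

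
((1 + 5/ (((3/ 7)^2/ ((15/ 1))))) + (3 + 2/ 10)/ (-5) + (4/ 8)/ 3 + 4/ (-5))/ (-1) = -20403/50 = -408.06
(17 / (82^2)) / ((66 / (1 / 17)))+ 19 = 8431897/443784 = 19.00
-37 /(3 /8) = -296/3 = -98.67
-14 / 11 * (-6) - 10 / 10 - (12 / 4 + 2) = 18/11 = 1.64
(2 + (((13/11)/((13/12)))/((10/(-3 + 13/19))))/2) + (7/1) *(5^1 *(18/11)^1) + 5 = 67033/1045 = 64.15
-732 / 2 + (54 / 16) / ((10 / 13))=-28929/80 = -361.61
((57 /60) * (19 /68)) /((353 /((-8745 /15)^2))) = 122699929/480080 = 255.58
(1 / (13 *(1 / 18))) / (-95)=-0.01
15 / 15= 1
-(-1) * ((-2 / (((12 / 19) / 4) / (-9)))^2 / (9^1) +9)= 1453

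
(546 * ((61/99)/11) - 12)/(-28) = -0.66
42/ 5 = 8.40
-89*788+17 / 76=-5330015/76 = -70131.78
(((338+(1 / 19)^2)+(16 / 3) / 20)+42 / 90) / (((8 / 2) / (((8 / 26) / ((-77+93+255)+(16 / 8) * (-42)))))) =1834256/13163865 = 0.14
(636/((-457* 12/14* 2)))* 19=-7049/457 = -15.42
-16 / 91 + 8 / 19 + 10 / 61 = 43154/105469 = 0.41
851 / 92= 37/4 = 9.25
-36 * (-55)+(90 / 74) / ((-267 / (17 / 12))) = 26080475/13172 = 1979.99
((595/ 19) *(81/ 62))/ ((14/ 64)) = 110160/589 = 187.03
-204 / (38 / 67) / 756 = -1139/2394 = -0.48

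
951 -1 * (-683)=1634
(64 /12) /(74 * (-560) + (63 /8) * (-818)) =-64/574581 = 0.00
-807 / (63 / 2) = -538/21 = -25.62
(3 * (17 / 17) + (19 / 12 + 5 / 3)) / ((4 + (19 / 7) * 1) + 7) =175/384 = 0.46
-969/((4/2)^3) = -969/8 = -121.12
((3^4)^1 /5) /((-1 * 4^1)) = -81/20 = -4.05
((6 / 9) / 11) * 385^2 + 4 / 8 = 53903/6 = 8983.83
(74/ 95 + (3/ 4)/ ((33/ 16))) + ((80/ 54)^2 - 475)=-359314949/761805 = -471.66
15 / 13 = 1.15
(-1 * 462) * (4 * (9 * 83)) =-1380456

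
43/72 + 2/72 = 5/8 = 0.62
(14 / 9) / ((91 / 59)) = 1.01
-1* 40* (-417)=16680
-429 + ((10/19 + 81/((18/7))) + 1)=-15047/38 = -395.97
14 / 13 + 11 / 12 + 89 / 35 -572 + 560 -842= -4638071/5460 = -849.46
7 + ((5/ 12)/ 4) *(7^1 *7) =581/48 = 12.10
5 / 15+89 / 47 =314/141 = 2.23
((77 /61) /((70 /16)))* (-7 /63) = -88/2745 = -0.03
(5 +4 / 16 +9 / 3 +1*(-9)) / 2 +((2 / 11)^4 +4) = 424717/117128 = 3.63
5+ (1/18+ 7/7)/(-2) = 161/36 = 4.47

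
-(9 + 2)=-11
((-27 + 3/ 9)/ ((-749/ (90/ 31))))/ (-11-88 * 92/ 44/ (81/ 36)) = -4320/3877573 = 0.00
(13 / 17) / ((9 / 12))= 52/51 = 1.02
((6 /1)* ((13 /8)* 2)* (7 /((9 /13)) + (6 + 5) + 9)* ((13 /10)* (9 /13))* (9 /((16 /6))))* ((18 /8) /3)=856089/640 = 1337.64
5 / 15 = 0.33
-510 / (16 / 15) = -3825/8 = -478.12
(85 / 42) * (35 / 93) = 425/558 = 0.76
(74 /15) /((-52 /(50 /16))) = -185/624 = -0.30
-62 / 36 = -31/18 = -1.72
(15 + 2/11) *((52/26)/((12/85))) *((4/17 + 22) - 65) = -607045/66 = -9197.65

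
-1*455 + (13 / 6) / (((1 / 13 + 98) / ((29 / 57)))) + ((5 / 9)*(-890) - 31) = -427517899/436050 = -980.43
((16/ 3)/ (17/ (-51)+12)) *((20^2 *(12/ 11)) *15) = 230400/77 = 2992.21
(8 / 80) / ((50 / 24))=6/125 = 0.05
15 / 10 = 3/2 = 1.50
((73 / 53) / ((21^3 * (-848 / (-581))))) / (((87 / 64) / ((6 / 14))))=24236/754410321 = 0.00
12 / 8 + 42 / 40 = 51/20 = 2.55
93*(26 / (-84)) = -403/14 = -28.79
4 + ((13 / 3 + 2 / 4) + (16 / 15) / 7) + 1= 699/70 = 9.99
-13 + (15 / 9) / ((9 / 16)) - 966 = -26353/27 = -976.04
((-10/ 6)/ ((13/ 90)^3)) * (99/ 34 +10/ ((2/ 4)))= -473242500/37349 = -12670.82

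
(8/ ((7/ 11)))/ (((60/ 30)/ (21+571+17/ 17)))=26092/7 = 3727.43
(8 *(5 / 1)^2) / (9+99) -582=-580.15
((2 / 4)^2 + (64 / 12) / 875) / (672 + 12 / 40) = 2689/7059150 = 0.00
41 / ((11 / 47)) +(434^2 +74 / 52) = 53920325/286 = 188532.60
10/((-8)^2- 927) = -10/863 = -0.01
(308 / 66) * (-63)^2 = 18522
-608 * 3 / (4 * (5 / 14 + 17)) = -2128/81 = -26.27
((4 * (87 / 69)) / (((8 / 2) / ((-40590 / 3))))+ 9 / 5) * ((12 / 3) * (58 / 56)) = -56887647/805 = -70667.88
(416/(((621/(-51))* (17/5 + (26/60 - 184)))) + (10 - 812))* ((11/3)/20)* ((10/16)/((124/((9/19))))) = -0.35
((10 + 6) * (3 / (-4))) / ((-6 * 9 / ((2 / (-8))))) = -1/18 = -0.06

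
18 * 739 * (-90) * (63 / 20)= -3771117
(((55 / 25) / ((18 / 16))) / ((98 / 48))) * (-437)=-307648/735 = -418.57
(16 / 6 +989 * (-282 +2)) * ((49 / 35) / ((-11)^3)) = 5815264/19965 = 291.27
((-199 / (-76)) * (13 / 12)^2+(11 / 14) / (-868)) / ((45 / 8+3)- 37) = -51070441/471704184 = -0.11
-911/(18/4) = -1822/9 = -202.44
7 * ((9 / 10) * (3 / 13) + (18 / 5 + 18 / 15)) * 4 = 9114/65 = 140.22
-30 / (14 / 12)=-180/7 = -25.71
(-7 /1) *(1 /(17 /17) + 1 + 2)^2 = -112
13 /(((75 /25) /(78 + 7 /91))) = 1015/3 = 338.33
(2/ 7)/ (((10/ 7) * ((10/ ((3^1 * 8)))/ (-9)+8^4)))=108/2211815 = 0.00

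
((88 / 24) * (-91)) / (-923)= 77/213 = 0.36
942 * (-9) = -8478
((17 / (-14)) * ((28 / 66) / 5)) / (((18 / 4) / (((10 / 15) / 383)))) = -68/1706265 = 0.00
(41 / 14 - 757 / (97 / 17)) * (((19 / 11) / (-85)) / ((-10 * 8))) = -3347591/101578400 = -0.03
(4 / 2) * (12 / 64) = 3/8 = 0.38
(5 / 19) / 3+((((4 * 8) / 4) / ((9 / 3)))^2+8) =2599/171 = 15.20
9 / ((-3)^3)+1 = 2/3 = 0.67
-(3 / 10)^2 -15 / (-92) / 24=-1531/18400 = -0.08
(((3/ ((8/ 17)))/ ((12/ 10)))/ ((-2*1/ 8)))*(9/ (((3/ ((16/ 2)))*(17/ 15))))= -450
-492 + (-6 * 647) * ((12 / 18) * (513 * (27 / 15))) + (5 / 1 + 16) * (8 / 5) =-11951088/5 = -2390217.60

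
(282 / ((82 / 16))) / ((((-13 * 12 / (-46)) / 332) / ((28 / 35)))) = 11484544/2665 = 4309.40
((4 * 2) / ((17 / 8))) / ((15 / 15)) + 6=166/17 = 9.76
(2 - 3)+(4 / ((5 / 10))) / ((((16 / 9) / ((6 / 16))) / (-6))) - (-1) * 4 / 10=-429/40 = -10.72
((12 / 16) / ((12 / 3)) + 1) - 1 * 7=-93/16 = -5.81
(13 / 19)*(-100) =-1300/19 = -68.42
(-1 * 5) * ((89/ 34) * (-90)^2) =-1802250/17 = -106014.71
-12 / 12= -1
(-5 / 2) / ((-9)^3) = 5/1458 = 0.00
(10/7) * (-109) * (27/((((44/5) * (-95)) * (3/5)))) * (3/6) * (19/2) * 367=9000675/616 = 14611.49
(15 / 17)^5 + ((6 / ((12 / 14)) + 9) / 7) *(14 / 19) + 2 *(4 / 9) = 754590205/242795547 = 3.11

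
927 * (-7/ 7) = -927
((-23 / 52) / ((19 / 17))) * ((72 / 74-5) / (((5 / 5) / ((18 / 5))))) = 524331/91390 = 5.74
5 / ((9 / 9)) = 5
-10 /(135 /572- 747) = 5720/427149 = 0.01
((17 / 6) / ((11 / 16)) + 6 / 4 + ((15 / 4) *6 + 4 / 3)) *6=1944/11 = 176.73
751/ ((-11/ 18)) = -1228.91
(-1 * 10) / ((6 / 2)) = -10/3 = -3.33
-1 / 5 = -0.20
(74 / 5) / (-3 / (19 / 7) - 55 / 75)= -2109/262 = -8.05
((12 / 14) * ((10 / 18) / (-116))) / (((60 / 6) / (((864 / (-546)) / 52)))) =3/240149 = 0.00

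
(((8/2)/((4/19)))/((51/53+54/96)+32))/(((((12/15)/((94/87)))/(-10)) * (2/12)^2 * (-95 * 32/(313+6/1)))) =822030/28429 = 28.92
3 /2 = 1.50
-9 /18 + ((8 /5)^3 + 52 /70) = 7593/1750 = 4.34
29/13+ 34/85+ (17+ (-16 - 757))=-48969/65 = -753.37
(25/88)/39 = 25/3432 = 0.01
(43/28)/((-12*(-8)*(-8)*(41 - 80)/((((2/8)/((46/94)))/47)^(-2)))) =22747/52416 = 0.43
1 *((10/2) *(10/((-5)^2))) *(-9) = -18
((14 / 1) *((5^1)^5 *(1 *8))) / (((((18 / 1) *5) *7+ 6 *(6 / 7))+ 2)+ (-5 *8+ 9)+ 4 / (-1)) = 490000/843 = 581.26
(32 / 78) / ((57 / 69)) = 368/741 = 0.50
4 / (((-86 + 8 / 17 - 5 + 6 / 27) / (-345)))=211140/13817 = 15.28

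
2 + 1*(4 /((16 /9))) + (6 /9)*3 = 25/4 = 6.25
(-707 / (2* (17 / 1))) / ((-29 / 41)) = 28987/986 = 29.40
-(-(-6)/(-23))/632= 3/7268 = 0.00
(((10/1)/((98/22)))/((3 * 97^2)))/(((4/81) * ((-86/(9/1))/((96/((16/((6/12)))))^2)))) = -120285/79299052 = 0.00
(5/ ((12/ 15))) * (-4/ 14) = -25/14 = -1.79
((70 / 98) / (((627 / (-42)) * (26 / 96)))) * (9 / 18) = -240/2717 = -0.09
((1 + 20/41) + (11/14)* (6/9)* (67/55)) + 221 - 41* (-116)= 21435137/4305 = 4979.13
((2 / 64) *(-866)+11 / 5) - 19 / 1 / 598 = -595471/23920 = -24.89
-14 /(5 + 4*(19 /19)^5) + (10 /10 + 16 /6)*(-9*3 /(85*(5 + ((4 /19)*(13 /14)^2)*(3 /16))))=-9318806/5215005 = -1.79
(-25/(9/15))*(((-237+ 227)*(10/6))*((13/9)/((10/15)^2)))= 40625/18 = 2256.94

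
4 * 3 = 12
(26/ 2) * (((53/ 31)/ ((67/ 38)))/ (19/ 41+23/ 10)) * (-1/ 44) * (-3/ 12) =2683655/103542604 = 0.03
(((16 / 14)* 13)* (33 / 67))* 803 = 2755896/469 = 5876.11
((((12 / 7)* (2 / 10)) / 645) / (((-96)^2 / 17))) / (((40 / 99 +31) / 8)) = 187/748647200 = 0.00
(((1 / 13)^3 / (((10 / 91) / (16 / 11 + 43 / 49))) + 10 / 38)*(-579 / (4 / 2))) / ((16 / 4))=-390554607/19779760 = -19.75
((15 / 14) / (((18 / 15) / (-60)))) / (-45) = 25/21 = 1.19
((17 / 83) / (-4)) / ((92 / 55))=-935/30544 = -0.03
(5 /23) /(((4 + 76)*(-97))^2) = 1/277000960 = 0.00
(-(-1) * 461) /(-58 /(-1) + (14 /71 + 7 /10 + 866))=327310/656677 = 0.50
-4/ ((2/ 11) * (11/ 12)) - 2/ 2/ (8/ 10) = -101/4 = -25.25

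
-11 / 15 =-0.73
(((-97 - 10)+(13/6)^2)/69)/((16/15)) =-1.39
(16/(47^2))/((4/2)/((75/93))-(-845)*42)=25/122504513 = 0.00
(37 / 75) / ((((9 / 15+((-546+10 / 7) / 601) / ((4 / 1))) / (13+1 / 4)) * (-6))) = -8249927/2828160 = -2.92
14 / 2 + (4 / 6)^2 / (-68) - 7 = -1/153 = -0.01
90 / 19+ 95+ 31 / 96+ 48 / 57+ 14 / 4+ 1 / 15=952753/9120 = 104.47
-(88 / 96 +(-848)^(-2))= -1977539/2157312 = -0.92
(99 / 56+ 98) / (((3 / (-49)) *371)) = -4.39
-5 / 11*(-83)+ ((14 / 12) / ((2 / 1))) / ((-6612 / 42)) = 5487421/145464 = 37.72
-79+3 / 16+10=-1101/16 = -68.81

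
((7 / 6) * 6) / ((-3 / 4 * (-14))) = 2/3 = 0.67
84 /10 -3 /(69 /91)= 511/115 = 4.44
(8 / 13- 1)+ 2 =21/13 = 1.62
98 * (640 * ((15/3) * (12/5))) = 752640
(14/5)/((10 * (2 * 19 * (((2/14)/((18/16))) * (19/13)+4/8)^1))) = 5733/533425 = 0.01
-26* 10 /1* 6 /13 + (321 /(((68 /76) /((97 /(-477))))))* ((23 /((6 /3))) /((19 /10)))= -1517945/2703 = -561.58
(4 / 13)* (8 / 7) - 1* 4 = -332/91 = -3.65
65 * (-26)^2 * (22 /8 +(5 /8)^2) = 2207985/16 = 137999.06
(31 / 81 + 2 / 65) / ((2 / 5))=2177/2106 = 1.03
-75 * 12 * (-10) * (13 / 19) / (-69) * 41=-1599000/437 = -3659.04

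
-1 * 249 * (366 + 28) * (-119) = 11674614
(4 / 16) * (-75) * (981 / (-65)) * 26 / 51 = 4905/34 = 144.26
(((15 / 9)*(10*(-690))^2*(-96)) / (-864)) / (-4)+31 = -6612407/3 = -2204135.67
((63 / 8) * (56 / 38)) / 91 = 63/494 = 0.13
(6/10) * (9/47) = 27/235 = 0.11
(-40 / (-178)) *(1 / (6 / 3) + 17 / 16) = 125/356 = 0.35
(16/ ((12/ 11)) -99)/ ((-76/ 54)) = 2277/38 = 59.92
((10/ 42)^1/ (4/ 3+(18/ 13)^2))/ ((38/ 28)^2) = 5915/148732 = 0.04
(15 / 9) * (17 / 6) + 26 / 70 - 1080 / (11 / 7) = -4727501/6930 = -682.18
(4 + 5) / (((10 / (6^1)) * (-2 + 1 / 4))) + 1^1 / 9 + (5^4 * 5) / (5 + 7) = 324377/1260 = 257.44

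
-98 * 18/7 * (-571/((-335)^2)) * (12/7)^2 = 2960064/785575 = 3.77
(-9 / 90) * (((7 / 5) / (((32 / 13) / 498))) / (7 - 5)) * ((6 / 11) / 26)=-5229/17600 = -0.30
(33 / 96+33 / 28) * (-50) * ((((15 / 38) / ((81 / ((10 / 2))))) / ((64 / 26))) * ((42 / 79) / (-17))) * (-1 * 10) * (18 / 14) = -13853125/45726464 = -0.30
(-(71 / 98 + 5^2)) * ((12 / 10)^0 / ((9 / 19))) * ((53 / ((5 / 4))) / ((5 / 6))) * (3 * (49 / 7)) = -10154588/175 = -58026.22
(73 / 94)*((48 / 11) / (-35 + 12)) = -1752/11891 = -0.15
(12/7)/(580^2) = 3/588700 = 0.00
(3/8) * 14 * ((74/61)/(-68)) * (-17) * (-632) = -61383/61 = -1006.28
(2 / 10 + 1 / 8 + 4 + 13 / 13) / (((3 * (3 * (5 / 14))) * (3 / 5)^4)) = 12425/972 = 12.78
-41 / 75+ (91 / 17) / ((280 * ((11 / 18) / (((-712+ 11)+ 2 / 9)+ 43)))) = -296267/14025 = -21.12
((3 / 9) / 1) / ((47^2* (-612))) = -1/4055724 = 0.00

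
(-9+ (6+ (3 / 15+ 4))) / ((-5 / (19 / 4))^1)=-57/50 = -1.14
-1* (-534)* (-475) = -253650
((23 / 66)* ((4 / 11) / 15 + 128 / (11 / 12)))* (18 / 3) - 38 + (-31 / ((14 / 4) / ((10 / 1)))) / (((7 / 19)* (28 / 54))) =-130502044/622545 = -209.63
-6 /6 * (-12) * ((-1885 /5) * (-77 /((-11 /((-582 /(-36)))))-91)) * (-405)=40614210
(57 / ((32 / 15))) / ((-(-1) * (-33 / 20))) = -1425/88 = -16.19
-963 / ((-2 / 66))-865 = 30914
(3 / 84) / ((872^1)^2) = 1/21290752 = 0.00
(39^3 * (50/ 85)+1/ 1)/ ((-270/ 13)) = -7711691/4590 = -1680.11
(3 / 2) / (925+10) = 3/1870 = 0.00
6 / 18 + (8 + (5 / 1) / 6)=55/6 = 9.17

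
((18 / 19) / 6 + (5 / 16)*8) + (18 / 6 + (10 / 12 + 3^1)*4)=20.99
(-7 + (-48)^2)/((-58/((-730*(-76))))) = -63718780/29 = -2197199.31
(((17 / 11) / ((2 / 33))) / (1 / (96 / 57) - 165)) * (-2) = 1632/5261 = 0.31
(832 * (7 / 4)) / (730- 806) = -364/19 = -19.16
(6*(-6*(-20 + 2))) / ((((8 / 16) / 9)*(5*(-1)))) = -11664/5 = -2332.80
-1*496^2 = -246016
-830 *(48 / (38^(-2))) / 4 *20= -287644800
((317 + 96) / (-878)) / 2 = -413/1756 = -0.24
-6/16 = -3/8 = -0.38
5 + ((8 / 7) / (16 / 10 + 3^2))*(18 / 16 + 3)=2020/371 = 5.44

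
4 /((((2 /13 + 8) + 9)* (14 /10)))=260/1561 = 0.17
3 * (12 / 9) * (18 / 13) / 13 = 72/169 = 0.43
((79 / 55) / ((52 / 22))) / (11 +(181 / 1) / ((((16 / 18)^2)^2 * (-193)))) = 31225856/488037355 = 0.06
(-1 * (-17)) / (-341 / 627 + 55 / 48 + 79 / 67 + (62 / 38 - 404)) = -346256/8159163 = -0.04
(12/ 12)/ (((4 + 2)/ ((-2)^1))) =-1/3 = -0.33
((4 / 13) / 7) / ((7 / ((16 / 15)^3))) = 16384/2149875 = 0.01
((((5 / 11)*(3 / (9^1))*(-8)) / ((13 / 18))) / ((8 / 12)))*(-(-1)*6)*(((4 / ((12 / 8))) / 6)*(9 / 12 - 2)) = 1200/143 = 8.39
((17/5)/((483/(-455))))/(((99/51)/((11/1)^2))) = -41327/207 = -199.65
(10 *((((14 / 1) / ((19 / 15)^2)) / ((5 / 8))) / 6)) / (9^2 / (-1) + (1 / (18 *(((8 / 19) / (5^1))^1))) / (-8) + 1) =-1935360/6660811 = -0.29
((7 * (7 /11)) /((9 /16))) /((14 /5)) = 280/99 = 2.83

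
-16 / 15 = -1.07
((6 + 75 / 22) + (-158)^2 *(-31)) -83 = -773957.59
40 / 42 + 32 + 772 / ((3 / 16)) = 29052/7 = 4150.29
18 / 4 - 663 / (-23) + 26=2729/46 = 59.33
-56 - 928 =-984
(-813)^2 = 660969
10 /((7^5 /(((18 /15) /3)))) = 4/16807 = 0.00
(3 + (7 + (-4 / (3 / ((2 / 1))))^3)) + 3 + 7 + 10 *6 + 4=1756/27 = 65.04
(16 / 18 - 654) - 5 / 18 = -11761/18 = -653.39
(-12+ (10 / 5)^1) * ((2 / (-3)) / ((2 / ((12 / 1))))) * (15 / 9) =200/3 = 66.67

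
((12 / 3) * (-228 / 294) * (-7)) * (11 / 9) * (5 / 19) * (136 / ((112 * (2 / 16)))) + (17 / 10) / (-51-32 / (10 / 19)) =33443063/493038 = 67.83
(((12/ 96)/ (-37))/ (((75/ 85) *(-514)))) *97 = 1649/2282160 = 0.00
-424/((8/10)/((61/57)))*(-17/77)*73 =40121530/4389 = 9141.38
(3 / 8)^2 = 9/64 = 0.14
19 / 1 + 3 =22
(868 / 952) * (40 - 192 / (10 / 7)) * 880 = -1287616/17 = -75742.12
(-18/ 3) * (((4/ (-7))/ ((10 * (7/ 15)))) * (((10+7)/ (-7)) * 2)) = -1224/343 = -3.57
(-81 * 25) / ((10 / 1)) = -405/2 = -202.50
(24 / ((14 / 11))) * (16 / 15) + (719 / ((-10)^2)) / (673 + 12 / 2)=1366479/67900 = 20.12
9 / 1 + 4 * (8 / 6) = 43/3 = 14.33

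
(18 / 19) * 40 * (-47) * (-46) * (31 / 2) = 24127920/19 = 1269890.53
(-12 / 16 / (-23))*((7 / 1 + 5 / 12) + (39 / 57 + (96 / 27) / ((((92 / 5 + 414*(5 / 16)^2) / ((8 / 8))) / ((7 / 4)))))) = 211348031/789767376 = 0.27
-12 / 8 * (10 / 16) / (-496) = 15/7936 = 0.00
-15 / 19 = -0.79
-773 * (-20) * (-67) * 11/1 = -11394020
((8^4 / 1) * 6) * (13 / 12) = 26624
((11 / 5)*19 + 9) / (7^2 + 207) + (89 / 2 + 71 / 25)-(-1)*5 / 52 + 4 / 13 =1994399/41600 = 47.94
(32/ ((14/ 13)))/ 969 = 208/6783 = 0.03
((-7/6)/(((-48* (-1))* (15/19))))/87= -133/375840 = 0.00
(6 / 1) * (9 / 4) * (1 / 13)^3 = 27/4394 = 0.01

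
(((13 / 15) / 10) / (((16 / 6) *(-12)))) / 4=-13/19200 = 0.00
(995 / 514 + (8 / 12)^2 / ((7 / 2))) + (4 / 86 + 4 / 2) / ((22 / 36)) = 7535279/1392426 = 5.41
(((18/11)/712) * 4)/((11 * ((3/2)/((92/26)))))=276/139997 = 0.00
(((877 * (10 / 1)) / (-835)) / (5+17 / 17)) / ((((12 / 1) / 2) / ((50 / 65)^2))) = -43850/254007 = -0.17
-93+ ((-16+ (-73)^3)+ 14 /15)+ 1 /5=-5836873/15 = -389124.87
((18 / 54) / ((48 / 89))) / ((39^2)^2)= 89/333135504 = 0.00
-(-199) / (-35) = -199/35 = -5.69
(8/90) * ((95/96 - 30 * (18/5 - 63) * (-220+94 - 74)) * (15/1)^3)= -855357625/8 = -106919703.12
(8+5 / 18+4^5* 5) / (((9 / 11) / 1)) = 6267.90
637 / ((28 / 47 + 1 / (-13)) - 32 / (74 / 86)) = -14400659/829007 = -17.37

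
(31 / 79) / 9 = 31/711 = 0.04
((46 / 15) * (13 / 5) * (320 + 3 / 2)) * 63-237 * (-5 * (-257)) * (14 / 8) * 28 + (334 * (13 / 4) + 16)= -14760107.62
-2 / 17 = -0.12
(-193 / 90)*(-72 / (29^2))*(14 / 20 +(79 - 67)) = 49022/21025 = 2.33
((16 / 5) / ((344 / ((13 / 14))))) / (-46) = -13/69230 = 0.00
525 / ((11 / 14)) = 7350/11 = 668.18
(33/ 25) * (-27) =-891/25 = -35.64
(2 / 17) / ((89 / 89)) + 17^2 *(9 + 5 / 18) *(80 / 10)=3281902/153 = 21450.34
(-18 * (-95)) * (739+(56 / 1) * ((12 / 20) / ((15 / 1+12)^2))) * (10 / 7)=1805384.02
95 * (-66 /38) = -165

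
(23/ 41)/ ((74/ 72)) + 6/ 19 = 24834/28823 = 0.86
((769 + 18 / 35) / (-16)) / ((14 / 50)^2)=-613.45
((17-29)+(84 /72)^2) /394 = -383/14184 = -0.03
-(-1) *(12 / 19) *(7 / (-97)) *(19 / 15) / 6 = -0.01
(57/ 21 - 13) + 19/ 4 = -155/28 = -5.54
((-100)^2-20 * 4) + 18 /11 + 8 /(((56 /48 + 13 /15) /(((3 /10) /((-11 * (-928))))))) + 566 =816315673/77836 = 10487.64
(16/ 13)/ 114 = 8/741 = 0.01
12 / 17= 0.71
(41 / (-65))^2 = 1681/4225 = 0.40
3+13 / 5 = 28/5 = 5.60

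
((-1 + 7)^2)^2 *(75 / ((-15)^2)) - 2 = 430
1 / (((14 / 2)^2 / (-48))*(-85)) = 48/4165 = 0.01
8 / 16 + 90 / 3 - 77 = -93/2 = -46.50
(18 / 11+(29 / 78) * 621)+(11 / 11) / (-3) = 199217/858 = 232.19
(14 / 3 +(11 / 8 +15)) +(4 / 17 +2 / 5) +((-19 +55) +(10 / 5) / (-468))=4588439/79560 = 57.67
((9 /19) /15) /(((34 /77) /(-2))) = -231/1615 = -0.14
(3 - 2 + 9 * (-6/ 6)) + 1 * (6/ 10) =-37/5 = -7.40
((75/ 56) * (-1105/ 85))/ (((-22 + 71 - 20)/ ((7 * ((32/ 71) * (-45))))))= 175500/2059 = 85.24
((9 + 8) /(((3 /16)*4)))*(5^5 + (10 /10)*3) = 212704/3 = 70901.33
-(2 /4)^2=-1/4 = -0.25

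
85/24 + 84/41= 5501/984 = 5.59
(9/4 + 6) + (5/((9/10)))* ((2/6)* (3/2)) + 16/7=3355/252 = 13.31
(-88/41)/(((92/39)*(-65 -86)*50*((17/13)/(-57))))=-0.01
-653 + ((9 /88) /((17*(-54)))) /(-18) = -105503903/161568 = -653.00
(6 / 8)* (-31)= -93/4 = -23.25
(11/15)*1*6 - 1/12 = 259/60 = 4.32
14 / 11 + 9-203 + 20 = -1900/11 = -172.73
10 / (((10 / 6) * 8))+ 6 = 27/4 = 6.75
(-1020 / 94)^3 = -132651000/103823 = -1277.66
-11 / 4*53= -145.75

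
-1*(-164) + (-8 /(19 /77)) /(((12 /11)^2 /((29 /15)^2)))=62.17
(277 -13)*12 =3168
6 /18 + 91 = 274/3 = 91.33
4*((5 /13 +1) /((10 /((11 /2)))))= 198/65 = 3.05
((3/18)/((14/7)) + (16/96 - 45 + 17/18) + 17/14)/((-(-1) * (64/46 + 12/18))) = -246859/11928 = -20.70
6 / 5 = 1.20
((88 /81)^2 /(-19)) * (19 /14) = -3872/45927 = -0.08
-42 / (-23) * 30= 1260/23 = 54.78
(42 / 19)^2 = 1764/361 = 4.89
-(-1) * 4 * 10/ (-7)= -40/7 = -5.71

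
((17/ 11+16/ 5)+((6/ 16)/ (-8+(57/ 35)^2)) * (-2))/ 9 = 2347123/4323660 = 0.54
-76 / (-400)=19/100 = 0.19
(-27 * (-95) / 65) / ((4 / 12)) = 1539/13 = 118.38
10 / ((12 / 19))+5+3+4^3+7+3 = 97.83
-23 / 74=-0.31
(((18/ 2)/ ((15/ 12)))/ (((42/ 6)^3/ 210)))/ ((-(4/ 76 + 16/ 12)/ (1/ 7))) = -12312/27097 = -0.45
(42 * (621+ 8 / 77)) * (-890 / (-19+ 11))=63846375/22 = 2902107.95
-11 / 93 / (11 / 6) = -2/31 = -0.06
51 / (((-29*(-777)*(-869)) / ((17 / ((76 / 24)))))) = -1734/124014121 = 0.00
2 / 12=1/6 = 0.17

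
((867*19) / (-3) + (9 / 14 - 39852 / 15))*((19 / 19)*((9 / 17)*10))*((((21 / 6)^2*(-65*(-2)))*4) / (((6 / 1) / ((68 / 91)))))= -34218060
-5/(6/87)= -145/2 = -72.50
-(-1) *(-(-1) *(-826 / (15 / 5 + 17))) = -413/10 = -41.30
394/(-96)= -197/48 = -4.10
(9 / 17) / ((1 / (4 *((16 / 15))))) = 192/85 = 2.26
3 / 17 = 0.18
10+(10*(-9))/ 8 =-5/4 = -1.25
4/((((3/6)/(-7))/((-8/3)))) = 448/3 = 149.33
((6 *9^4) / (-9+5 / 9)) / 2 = -177147/76 = -2330.88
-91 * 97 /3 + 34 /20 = -88219/30 = -2940.63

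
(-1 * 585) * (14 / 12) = -1365/2 = -682.50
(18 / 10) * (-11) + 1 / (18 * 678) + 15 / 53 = -63118823/3234060 = -19.52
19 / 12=1.58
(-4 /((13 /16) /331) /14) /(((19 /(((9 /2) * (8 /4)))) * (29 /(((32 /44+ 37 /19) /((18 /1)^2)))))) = -113864/7255017 = -0.02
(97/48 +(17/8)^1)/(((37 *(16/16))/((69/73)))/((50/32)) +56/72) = 343275/2138768 = 0.16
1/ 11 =0.09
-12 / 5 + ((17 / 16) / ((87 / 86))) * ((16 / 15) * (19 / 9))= -82/2349 = -0.03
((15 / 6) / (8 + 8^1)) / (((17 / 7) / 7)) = 245/544 = 0.45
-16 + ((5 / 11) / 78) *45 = -4501/286 = -15.74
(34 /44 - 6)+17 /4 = -43/44 = -0.98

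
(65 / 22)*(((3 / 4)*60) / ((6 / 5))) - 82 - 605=-25353/44 = -576.20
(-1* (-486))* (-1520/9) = -82080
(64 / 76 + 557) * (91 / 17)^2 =87770319/5491 = 15984.40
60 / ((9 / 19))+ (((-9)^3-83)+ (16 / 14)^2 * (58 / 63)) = -2111912/3087 = -684.13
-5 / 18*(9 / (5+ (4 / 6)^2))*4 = -90/49 = -1.84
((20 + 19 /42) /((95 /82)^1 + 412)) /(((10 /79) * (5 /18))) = 2782301/1976275 = 1.41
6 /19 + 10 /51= 496/969 = 0.51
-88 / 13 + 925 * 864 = 10389512/13 = 799193.23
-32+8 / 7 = -216/7 = -30.86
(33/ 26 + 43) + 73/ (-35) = 38387/910 = 42.18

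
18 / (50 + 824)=9/437 = 0.02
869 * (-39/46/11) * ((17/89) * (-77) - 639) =89626290/2047 = 43784.22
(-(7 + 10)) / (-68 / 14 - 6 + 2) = 119/62 = 1.92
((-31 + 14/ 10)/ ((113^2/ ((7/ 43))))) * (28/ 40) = -3626/13726675 = 0.00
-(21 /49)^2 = -9/49 = -0.18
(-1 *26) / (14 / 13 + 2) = -169/20 = -8.45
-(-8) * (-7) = -56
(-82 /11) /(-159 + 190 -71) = 41/220 = 0.19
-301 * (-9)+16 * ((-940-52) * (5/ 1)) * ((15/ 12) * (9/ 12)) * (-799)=59448309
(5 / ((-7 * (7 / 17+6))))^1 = -85/763 = -0.11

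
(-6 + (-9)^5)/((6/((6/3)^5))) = -314960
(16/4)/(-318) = -2/159 = -0.01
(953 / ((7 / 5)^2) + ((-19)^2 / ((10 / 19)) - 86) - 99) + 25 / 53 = 25647873/25970 = 987.60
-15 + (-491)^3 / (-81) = 118369556/81 = 1461352.54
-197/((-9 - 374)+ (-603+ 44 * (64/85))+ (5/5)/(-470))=0.21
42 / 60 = 7/10 = 0.70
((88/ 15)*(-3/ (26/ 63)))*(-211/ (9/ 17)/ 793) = 1104796/51545 = 21.43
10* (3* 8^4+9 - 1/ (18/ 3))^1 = 122968.33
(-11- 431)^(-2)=1/195364 = 0.00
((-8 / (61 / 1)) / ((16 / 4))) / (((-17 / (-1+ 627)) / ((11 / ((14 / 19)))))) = 130834/7259 = 18.02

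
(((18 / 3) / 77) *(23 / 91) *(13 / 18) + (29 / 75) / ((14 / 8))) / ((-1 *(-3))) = 0.08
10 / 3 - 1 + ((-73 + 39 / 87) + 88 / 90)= -90359/1305 = -69.24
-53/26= -2.04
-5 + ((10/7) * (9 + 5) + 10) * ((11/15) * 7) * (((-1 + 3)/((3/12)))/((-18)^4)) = -32728/6561 = -4.99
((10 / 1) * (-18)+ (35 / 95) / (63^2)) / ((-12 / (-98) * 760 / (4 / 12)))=-13573973/21053520 = -0.64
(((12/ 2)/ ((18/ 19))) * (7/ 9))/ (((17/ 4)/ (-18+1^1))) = -532/27 = -19.70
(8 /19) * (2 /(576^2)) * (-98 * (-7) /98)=7/393984 = 0.00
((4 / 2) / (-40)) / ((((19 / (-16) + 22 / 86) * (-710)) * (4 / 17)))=-731/2275550 = 0.00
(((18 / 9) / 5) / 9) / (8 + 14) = 1/495 = 0.00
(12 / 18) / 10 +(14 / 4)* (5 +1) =316/15 = 21.07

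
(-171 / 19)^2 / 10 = 81/10 = 8.10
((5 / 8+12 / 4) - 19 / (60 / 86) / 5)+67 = 39107/600 = 65.18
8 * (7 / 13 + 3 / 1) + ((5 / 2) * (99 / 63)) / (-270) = 28.29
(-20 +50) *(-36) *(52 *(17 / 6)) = -159120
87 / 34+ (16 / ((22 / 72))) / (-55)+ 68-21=48.61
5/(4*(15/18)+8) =15/34 = 0.44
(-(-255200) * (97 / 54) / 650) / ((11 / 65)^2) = 7313800/297 = 24625.59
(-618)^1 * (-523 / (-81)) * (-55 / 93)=5925590/2511 = 2359.85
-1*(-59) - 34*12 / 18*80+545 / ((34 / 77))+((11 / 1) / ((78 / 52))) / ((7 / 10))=-121283/238 = -509.59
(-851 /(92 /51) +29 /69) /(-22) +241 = 1593439/6072 = 262.42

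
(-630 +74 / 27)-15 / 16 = -271381/432 = -628.20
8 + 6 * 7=50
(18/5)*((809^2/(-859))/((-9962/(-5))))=-5890329/4278679 = -1.38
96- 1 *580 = -484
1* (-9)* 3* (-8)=216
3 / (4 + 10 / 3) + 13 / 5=331/110 = 3.01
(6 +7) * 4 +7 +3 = 62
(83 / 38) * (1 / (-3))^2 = 83/342 = 0.24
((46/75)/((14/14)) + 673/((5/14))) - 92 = 134476/75 = 1793.01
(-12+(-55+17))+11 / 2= -89/2 = -44.50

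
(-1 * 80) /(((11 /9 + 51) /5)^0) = -80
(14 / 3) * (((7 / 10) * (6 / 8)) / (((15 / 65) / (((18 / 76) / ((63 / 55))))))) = 1001/456 = 2.20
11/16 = 0.69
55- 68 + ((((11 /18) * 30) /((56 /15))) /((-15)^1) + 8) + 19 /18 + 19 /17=-27025/8568 = -3.15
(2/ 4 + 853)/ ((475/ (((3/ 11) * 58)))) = 148509/5225 = 28.42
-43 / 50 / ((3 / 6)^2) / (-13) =86/325 = 0.26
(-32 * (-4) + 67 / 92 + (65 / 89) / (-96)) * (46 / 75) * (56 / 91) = 1945781/40050 = 48.58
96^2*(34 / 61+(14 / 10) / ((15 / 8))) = 18327552/1525 = 12018.07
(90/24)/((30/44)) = 5.50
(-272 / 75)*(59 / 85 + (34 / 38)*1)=-41056/7125 = -5.76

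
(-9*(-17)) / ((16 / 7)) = 1071/16 = 66.94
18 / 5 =3.60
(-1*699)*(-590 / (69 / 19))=113562.17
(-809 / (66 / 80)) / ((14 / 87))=-469220/77 = -6093.77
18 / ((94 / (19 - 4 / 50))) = 4257/1175 = 3.62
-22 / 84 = -11/42 = -0.26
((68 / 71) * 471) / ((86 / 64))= 1024896/3053 = 335.70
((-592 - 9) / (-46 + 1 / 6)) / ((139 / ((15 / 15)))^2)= 3606/5313275 = 0.00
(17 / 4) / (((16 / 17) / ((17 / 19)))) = 4913/1216 = 4.04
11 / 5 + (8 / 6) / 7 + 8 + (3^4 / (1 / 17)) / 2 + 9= 148657/210 = 707.89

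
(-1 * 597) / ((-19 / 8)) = 4776/19 = 251.37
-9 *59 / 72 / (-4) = 59/32 = 1.84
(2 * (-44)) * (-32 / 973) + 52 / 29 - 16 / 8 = 75826/28217 = 2.69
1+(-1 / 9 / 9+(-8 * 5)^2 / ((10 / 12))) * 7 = 1088714/81 = 13440.91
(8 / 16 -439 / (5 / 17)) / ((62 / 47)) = -701287/620 = -1131.11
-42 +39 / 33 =-449/11 = -40.82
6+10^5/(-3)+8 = -99958/3 = -33319.33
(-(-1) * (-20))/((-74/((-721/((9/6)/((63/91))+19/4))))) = -86520/3071 = -28.17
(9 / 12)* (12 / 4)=9/4 = 2.25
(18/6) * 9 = 27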